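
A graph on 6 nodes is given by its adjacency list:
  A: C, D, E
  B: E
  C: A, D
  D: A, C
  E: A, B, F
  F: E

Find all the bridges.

The edges on the cycle C-A-D-C are not bridges since each lies on that cycle.
But removing E-B disconnects E from B; removing A-E disconnects A from E; removing E-F disconnects E from F — these are bridges.

A-E, B-E, E-F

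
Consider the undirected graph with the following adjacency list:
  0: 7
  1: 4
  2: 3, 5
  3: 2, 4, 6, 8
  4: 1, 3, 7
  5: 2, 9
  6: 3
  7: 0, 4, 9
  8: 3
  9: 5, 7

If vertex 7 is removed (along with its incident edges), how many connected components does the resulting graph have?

With 7 gone, the remaining components are: {0}; {1, 2, 3, 4, 5, 6, 8, 9}.
That is 2 components.

2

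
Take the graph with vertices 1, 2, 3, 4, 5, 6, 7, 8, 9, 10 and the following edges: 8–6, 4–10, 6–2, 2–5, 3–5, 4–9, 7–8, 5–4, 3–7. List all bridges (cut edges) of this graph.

The edges on the cycle 3-7-8-6-2-5-3 are not bridges since each lies on that cycle.
But removing 4–9 disconnects 4 from 9; removing 5–4 disconnects 5 from 4; removing 10–4 disconnects 10 from 4 — these are bridges.

10-4, 4-5, 4-9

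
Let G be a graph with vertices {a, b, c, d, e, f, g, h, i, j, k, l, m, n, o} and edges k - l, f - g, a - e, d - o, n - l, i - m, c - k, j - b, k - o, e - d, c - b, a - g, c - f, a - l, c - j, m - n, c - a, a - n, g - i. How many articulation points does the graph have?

Removing c increases the component count from 2 to 3, so c is a cut vertex.
By contrast removing o leaves 2 components; it is not a cut vertex. No other vertex is a cut vertex either.

1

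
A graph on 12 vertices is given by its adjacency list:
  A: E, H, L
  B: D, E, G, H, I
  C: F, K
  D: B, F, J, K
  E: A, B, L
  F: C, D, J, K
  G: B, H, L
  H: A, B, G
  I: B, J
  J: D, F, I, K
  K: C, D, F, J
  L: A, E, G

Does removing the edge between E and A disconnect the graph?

After removing E-A, the path E-L-A still connects them, so the edge is not a bridge.

No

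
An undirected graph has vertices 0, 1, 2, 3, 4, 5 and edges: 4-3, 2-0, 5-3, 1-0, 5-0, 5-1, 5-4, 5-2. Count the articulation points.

Removing 5 increases the component count from 1 to 2, so 5 is a cut vertex.
By contrast removing 3 leaves 1 component; it is not a cut vertex. No other vertex is a cut vertex either.

1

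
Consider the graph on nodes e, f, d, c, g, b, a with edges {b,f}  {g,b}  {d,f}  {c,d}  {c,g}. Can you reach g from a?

The component containing a is {a}, and g is not in it.

No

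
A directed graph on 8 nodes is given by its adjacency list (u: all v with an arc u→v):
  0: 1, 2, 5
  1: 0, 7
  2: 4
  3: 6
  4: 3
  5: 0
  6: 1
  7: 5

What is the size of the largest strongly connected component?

{0, 1, 2, 3, 4, 5, 6, 7} are all mutually reachable — one SCC of size 8.
The largest has 8 vertices.

8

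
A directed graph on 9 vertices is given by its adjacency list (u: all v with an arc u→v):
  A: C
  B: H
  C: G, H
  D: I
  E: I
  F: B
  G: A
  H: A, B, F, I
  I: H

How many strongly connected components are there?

3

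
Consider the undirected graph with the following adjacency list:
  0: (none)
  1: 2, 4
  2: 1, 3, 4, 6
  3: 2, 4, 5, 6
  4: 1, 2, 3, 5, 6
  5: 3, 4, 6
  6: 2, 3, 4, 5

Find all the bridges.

none

The edges on the cycle 4-2-1-4 are not bridges since each lies on that cycle.
Every edge lies on some cycle, so there are no bridges.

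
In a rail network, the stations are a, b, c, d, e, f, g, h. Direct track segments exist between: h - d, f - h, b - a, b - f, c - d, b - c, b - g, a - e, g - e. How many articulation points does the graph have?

Removing b increases the component count from 1 to 2, so b is a cut vertex.
By contrast removing f leaves 1 component; it is not a cut vertex. No other vertex is a cut vertex either.

1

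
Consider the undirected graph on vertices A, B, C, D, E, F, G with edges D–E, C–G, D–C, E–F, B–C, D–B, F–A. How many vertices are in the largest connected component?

7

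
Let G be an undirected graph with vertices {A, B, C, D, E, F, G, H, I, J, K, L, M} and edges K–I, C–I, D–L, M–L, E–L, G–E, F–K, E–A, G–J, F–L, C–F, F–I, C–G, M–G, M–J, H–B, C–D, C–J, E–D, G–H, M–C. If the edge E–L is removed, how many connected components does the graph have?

1

E and L are still connected via E-D-L, so the component count stays at 1.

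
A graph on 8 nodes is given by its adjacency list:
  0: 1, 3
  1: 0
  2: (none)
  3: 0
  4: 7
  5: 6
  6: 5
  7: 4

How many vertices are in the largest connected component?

3

2 is isolated — a component by itself.
Starting from 5 we can reach 5, 6. That is one component of size 2.
Starting from 4 we can reach 4, 7. That is one component of size 2.
Starting from 0 we can reach 0, 1, 3. That is one component of size 3.
The largest has 3 vertices.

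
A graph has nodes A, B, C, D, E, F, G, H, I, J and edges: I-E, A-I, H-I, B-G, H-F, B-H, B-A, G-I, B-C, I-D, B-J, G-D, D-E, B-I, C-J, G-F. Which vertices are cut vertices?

Removing B increases the component count from 1 to 2, so B is a cut vertex.
By contrast removing J leaves 1 component; it is not a cut vertex. No other vertex is a cut vertex either.

B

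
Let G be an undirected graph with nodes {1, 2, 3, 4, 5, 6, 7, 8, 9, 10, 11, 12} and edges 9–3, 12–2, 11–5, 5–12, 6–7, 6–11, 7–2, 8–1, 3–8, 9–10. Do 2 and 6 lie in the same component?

From 2 we can reach 2, 5, 6, 7, 11, 12, which includes 6.

Yes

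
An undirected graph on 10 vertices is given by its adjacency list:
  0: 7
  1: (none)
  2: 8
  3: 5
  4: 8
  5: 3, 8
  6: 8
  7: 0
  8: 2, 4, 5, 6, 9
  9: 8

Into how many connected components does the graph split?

3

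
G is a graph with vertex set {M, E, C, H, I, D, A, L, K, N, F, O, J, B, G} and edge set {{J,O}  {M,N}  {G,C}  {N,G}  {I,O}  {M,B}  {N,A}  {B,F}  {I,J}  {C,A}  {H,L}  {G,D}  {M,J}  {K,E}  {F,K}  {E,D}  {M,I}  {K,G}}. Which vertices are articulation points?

M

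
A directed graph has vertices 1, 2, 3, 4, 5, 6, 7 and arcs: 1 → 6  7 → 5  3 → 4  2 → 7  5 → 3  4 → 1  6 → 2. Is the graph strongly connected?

Yes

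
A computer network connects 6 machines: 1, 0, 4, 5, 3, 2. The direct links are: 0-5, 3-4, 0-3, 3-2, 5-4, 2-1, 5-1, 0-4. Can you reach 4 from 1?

Yes

From 1 we can reach 0, 1, 2, 3, 4, 5, which includes 4.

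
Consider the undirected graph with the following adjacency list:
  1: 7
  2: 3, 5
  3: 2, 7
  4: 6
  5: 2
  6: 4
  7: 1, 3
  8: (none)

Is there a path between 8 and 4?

No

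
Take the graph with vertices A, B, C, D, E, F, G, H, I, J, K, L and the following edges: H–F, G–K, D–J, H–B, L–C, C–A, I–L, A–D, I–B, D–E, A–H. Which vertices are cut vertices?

A, D, H

Removing A increases the component count from 2 to 3, so A is a cut vertex.
Removing D increases the component count from 2 to 4, so D is a cut vertex.
Removing H increases the component count from 2 to 3, so H is a cut vertex.
By contrast removing G leaves 2 components; it is not a cut vertex. No other vertex is a cut vertex either.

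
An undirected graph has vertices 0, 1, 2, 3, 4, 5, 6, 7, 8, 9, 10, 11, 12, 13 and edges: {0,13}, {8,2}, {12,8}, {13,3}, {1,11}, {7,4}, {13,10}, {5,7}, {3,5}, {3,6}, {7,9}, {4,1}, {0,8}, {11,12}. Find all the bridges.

10-13, 2-8, 3-6, 7-9

The edges on the cycle 0-13-3-5-7-4-1-11-12-8-0 are not bridges since each lies on that cycle.
But removing 7 - 9 disconnects 7 from 9; removing 13 - 10 disconnects 13 from 10; removing 8 - 2 disconnects 8 from 2; removing 3 - 6 disconnects 3 from 6 — these are bridges.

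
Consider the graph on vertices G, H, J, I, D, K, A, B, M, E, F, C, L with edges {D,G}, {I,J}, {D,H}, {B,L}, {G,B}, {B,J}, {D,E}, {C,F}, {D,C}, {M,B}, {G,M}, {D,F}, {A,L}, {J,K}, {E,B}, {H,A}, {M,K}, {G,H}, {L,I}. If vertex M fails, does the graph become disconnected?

No

Deleting M leaves 1 component (was 1) (its neighbors B, G, K remain connected to each other), so M is not a cut vertex.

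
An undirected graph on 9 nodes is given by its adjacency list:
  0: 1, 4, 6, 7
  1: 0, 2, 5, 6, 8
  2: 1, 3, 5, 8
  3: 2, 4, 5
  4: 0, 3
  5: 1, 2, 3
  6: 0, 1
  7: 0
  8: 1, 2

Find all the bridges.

0-7

The edges on the cycle 1-5-2-8-1 are not bridges since each lies on that cycle.
But removing 0-7 disconnects 0 from 7 — this is a bridge.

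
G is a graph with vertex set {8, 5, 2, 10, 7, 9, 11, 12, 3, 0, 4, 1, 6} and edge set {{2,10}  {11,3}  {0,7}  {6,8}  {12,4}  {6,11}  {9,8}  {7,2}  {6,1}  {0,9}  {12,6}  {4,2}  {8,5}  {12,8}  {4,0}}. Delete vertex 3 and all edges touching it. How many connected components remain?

With 3 gone, the remaining components are: {0, 1, 2, 4, 5, 6, 7, 8, 9, 10, 11, 12}.
That is 1 component.

1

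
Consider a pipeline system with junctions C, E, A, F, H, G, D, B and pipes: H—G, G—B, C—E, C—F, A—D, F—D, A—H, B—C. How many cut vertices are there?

Removing C increases the component count from 1 to 2, so C is a cut vertex.
By contrast removing D leaves 1 component; it is not a cut vertex. No other vertex is a cut vertex either.

1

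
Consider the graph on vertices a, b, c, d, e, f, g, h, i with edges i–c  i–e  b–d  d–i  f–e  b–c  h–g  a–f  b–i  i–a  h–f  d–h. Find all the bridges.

The edges on the cycle d-i-a-f-h-d are not bridges since each lies on that cycle.
But removing g–h disconnects g from h — this is a bridge.

g-h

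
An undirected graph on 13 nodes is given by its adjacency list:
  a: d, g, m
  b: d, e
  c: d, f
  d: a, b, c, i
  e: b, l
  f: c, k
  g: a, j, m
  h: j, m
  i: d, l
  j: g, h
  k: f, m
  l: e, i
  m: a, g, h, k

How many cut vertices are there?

1

Removing d increases the component count from 1 to 2, so d is a cut vertex.
By contrast removing c leaves 1 component; it is not a cut vertex. No other vertex is a cut vertex either.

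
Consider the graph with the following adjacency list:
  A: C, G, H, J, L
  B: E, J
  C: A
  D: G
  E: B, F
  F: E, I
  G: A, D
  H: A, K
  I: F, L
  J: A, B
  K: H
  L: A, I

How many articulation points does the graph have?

3

Removing A increases the component count from 1 to 4, so A is a cut vertex.
Removing G increases the component count from 1 to 2, so G is a cut vertex.
Removing H increases the component count from 1 to 2, so H is a cut vertex.
By contrast removing B leaves 1 component; it is not a cut vertex. No other vertex is a cut vertex either.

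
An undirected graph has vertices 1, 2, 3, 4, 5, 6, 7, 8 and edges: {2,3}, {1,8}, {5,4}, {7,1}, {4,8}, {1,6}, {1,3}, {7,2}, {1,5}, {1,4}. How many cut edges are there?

1

The edges on the cycle 1-5-4-1 are not bridges since each lies on that cycle.
But removing 1 - 6 disconnects 1 from 6 — this is a bridge.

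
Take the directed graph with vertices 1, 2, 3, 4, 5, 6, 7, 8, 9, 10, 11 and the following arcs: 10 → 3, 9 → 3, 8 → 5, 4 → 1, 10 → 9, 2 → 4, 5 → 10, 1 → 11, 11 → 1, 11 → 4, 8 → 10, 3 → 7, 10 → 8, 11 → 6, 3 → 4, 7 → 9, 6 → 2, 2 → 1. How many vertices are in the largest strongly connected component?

5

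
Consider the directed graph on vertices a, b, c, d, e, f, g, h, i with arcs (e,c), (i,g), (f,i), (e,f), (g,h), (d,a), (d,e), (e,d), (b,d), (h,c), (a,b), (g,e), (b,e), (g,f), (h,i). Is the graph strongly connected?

No

There is no directed path from c to e, so the graph is not strongly connected.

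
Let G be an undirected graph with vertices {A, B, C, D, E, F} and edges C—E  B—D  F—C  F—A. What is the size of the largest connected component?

4

Starting from B we can reach B, D. That is one component of size 2.
Starting from A we can reach A, C, E, F. That is one component of size 4.
The largest has 4 vertices.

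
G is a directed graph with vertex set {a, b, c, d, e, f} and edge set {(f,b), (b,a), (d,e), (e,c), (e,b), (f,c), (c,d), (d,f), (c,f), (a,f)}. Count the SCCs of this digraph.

{a, b, c, d, e, f} are all mutually reachable — one SCC of size 6.
That gives 1 strongly connected component.

1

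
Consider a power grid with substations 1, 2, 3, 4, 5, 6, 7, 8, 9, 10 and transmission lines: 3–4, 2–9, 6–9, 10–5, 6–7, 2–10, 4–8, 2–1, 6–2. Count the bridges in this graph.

The edges on the cycle 6-2-9-6 are not bridges since each lies on that cycle.
But removing 2–1 disconnects 2 from 1; removing 6–7 disconnects 6 from 7; removing 4–8 disconnects 4 from 8; removing 4–3 disconnects 4 from 3 — these are bridges.
In total 6 edges are bridges.

6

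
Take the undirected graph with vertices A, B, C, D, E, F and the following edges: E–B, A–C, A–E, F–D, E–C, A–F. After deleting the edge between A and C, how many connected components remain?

A and C are still connected via A-E-C, so the component count stays at 1.

1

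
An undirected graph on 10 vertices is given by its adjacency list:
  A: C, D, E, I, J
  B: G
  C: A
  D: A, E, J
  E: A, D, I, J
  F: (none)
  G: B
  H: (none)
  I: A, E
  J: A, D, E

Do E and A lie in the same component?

Yes

From E we can reach A, C, D, E, I, J, which includes A.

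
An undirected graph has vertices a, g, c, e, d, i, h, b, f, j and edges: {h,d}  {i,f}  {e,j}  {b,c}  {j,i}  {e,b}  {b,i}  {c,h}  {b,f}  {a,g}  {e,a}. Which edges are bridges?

a-e, a-g, b-c, c-h, d-h

The edges on the cycle e-j-i-b-e are not bridges since each lies on that cycle.
But removing h–d disconnects h from d; removing c–b disconnects c from b; removing g–a disconnects g from a; removing e–a disconnects e from a — these are bridges.
In total 5 edges are bridges.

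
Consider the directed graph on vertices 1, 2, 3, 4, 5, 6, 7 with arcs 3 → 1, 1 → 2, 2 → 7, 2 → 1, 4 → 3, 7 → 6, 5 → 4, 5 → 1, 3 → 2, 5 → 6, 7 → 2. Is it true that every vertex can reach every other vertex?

No

There is no directed path from 2 to 5, so the graph is not strongly connected.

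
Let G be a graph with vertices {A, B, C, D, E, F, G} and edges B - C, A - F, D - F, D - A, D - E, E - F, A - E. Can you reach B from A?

No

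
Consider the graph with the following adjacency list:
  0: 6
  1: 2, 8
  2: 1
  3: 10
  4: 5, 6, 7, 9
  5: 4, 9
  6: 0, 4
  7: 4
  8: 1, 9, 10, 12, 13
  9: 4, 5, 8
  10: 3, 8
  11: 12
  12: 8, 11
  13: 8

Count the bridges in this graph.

11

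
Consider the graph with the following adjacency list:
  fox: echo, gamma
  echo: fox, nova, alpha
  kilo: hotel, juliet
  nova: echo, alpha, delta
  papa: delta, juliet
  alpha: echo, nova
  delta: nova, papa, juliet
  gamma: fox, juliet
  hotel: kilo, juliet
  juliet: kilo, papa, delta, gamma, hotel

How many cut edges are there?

The edges on the cycle juliet-kilo-hotel-juliet are not bridges since each lies on that cycle.
Every edge lies on some cycle, so there are no bridges.

0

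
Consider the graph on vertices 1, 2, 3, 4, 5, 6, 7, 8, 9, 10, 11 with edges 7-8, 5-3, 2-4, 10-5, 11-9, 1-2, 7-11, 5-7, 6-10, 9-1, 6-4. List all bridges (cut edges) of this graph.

The edges on the cycle 6-10-5-7-11-9-1-2-4-6 are not bridges since each lies on that cycle.
But removing 3-5 disconnects 3 from 5; removing 8-7 disconnects 8 from 7 — these are bridges.

3-5, 7-8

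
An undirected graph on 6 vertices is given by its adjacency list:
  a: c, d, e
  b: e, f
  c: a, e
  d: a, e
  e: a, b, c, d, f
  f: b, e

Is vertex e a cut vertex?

Yes

Deleting e raises the number of components from 1 to 2, so e is a cut vertex.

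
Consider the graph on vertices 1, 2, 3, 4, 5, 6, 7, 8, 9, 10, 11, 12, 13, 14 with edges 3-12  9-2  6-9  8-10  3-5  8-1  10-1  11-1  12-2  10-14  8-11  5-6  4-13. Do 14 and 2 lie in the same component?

The component containing 14 is {1, 8, 10, 11, 14}, and 2 is not in it.

No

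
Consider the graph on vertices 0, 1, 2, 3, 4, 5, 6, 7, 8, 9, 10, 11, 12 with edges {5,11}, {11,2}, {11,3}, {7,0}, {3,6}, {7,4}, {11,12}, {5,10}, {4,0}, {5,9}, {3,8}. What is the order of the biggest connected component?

1 is isolated — a component by itself.
Starting from 0 we can reach 0, 4, 7. That is one component of size 3.
Starting from 2 we can reach 2, 3, 5, 6, 8, 9, 10, 11, 12. That is one component of size 9.
The largest has 9 vertices.

9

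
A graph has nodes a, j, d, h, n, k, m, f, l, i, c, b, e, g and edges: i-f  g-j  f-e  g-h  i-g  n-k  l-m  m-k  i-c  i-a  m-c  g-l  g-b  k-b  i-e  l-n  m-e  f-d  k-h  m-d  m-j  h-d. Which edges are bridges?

The edges on the cycle g-l-m-k-b-g are not bridges since each lies on that cycle.
But removing a-i disconnects a from i — this is a bridge.

a-i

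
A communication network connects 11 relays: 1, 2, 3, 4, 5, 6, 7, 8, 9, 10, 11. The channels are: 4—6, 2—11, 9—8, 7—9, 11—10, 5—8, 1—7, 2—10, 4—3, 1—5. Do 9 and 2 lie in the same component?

No

The component containing 9 is {1, 5, 7, 8, 9}, and 2 is not in it.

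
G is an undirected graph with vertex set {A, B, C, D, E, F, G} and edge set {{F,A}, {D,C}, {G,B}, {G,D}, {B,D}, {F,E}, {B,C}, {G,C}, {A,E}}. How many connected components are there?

2

Starting from A we can reach A, E, F. That is one component of size 3.
Starting from B we can reach B, C, D, G. That is one component of size 4.
Total: 2 components.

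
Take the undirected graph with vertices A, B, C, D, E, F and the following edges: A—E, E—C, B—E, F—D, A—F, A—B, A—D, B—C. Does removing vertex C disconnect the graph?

No

Deleting C leaves 1 component (was 1) (its neighbors B, E remain connected to each other), so C is not a cut vertex.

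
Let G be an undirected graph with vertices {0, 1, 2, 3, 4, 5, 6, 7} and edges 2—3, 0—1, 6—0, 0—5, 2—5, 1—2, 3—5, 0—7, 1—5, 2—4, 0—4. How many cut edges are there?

2

The edges on the cycle 0-1-2-4-0 are not bridges since each lies on that cycle.
But removing 0—6 disconnects 0 from 6; removing 7—0 disconnects 7 from 0 — these are bridges.
That makes 2 bridges.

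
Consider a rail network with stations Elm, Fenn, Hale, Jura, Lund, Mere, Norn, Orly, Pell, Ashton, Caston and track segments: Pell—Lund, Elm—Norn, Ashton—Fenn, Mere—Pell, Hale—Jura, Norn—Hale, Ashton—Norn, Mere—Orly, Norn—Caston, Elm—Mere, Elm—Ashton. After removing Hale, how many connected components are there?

2

With Hale gone, the remaining components are: {Jura}; {Elm, Fenn, Lund, Mere, Norn, Orly, Pell, Ashton, Caston}.
That is 2 components.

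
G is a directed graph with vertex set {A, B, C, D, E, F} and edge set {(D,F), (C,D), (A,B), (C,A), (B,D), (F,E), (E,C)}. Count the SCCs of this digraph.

{A, B, C, D, E, F} are all mutually reachable — one SCC of size 6.
That gives 1 strongly connected component.

1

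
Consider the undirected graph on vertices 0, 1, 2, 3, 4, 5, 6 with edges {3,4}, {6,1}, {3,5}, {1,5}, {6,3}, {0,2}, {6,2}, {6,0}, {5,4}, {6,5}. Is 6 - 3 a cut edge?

No

After removing 6 - 3, the path 6-5-3 still connects them, so the edge is not a bridge.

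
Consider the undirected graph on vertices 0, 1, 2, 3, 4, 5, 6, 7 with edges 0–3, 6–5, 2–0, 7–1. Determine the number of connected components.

4

4 is isolated — a component by itself.
Starting from 1 we can reach 1, 7. That is one component of size 2.
Starting from 5 we can reach 5, 6. That is one component of size 2.
Starting from 0 we can reach 0, 2, 3. That is one component of size 3.
Total: 4 components.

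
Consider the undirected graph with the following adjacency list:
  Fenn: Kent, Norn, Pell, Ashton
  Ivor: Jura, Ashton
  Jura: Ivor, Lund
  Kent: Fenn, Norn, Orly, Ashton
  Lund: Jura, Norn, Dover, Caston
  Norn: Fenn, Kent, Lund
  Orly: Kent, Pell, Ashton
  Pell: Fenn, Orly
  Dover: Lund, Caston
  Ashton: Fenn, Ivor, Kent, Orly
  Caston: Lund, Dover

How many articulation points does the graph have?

1

Removing Lund increases the component count from 1 to 2, so Lund is a cut vertex.
By contrast removing Caston leaves 1 component; it is not a cut vertex. No other vertex is a cut vertex either.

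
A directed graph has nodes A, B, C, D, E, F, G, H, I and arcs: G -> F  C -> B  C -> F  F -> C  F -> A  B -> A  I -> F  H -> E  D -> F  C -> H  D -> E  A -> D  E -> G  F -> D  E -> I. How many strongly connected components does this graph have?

1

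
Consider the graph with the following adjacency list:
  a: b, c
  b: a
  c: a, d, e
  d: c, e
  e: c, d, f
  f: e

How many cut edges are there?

3

The edges on the cycle c-d-e-c are not bridges since each lies on that cycle.
But removing a-b disconnects a from b; removing e-f disconnects e from f; removing c-a disconnects c from a — these are bridges.
That makes 3 bridges.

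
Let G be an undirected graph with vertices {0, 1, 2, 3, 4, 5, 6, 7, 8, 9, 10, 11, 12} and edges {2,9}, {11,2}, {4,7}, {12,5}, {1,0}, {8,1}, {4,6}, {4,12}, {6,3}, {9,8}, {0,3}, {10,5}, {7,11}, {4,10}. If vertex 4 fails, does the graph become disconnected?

Deleting 4 raises the number of components from 1 to 2, so 4 is a cut vertex.

Yes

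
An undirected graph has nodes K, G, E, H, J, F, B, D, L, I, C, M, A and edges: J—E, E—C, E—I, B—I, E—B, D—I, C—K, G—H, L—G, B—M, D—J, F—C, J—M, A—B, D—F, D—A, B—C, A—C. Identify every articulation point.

C, G

Removing C increases the component count from 2 to 3, so C is a cut vertex.
Removing G increases the component count from 2 to 3, so G is a cut vertex.
By contrast removing A leaves 2 components; it is not a cut vertex. No other vertex is a cut vertex either.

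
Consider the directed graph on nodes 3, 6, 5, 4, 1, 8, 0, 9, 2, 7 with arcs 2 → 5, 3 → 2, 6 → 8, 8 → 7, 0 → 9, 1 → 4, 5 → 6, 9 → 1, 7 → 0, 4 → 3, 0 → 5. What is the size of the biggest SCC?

10

{0, 1, 2, 3, 4, 5, 6, 7, 8, 9} are all mutually reachable — one SCC of size 10.
The largest has 10 vertices.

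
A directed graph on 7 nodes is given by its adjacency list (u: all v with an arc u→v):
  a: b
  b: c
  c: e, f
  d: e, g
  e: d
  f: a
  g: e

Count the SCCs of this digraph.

2

{a, b, c, f} are all mutually reachable — one SCC of size 4.
{d, e, g} are all mutually reachable — one SCC of size 3.
That gives 2 strongly connected components.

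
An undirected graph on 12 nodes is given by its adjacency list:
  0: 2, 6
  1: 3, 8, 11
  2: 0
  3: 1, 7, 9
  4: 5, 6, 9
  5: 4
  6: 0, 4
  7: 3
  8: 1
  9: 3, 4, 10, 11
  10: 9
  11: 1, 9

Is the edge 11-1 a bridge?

No

After removing 11-1, the path 11-9-3-1 still connects them, so the edge is not a bridge.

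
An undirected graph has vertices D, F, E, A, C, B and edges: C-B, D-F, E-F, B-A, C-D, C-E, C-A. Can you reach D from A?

Yes

From A we can reach A, B, C, D, E, F, which includes D.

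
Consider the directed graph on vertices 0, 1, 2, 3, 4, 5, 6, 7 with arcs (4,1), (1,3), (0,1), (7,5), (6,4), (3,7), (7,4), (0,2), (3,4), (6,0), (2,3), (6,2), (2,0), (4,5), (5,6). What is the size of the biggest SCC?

8

{0, 1, 2, 3, 4, 5, 6, 7} are all mutually reachable — one SCC of size 8.
The largest has 8 vertices.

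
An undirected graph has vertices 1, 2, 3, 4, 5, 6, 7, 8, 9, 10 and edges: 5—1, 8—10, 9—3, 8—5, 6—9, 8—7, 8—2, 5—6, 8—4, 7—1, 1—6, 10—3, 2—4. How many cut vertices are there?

1

Removing 8 increases the component count from 1 to 2, so 8 is a cut vertex.
By contrast removing 4 leaves 1 component; it is not a cut vertex. No other vertex is a cut vertex either.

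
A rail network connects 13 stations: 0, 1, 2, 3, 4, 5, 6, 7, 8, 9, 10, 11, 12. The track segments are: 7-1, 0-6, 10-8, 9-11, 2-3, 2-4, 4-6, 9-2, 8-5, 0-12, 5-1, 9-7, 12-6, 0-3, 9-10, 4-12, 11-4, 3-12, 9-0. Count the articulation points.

1

Removing 9 increases the component count from 1 to 2, so 9 is a cut vertex.
By contrast removing 5 leaves 1 component; it is not a cut vertex. No other vertex is a cut vertex either.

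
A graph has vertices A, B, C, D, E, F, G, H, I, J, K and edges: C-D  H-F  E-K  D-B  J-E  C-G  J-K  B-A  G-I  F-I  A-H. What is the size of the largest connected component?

Starting from E we can reach E, J, K. That is one component of size 3.
Starting from A we can reach A, B, C, D, F, G, H, I. That is one component of size 8.
The largest has 8 vertices.

8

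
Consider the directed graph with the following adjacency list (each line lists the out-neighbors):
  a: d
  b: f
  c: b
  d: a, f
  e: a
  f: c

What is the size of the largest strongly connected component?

{b, c, f} are all mutually reachable — one SCC of size 3.
{a, d} are all mutually reachable — one SCC of size 2.
{e} is an SCC by itself.
The largest has 3 vertices.

3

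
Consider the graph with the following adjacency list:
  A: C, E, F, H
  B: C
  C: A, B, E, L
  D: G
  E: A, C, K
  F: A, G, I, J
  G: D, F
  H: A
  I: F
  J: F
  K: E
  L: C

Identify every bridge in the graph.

A-F, A-H, B-C, C-L, D-G, E-K, F-G, F-I, F-J

The edges on the cycle C-E-A-C are not bridges since each lies on that cycle.
But removing F-G disconnects F from G; removing E-K disconnects E from K; removing A-F disconnects A from F; removing A-H disconnects A from H — these are bridges.
In total 9 edges are bridges.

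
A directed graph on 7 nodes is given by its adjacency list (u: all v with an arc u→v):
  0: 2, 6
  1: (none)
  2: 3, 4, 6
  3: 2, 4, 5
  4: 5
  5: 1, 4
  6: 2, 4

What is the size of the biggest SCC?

{2, 3, 6} are all mutually reachable — one SCC of size 3.
{4, 5} are all mutually reachable — one SCC of size 2.
{1} is an SCC by itself.
{0} is an SCC by itself.
The largest has 3 vertices.

3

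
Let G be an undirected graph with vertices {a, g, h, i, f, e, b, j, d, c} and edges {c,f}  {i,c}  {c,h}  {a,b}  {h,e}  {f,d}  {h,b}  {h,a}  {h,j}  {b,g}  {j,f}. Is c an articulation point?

Yes

Deleting c raises the number of components from 1 to 2, so c is a cut vertex.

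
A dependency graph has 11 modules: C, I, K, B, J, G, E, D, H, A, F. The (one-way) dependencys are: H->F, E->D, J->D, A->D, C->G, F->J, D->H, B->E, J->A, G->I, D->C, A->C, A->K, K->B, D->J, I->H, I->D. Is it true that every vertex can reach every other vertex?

From K we can reach every vertex (A, B, C, D, E, F, G, H, I, J, K), and every vertex can reach K (A, B, C, D, E, F, G, H, I, J, K). So the whole graph is one strongly connected component.

Yes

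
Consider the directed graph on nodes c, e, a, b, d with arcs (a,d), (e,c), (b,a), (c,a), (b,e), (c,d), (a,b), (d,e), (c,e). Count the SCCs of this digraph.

1

{a, b, c, d, e} are all mutually reachable — one SCC of size 5.
That gives 1 strongly connected component.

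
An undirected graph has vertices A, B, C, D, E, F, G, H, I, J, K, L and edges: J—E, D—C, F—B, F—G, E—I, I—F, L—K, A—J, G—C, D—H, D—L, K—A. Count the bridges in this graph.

The edges on the cycle D-L-K-A-J-E-I-F-G-C-D are not bridges since each lies on that cycle.
But removing D—H disconnects D from H; removing B—F disconnects B from F — these are bridges.
That makes 2 bridges.

2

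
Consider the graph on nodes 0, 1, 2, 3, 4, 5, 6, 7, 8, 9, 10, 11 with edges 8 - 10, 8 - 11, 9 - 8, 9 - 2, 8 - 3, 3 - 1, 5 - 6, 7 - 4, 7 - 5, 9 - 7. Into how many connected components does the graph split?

0 is isolated — a component by itself.
Starting from 1 we can reach 1, 2, 3, 4, 5, 6, 7, 8, 9, 10, 11. That is one component of size 11.
Total: 2 components.

2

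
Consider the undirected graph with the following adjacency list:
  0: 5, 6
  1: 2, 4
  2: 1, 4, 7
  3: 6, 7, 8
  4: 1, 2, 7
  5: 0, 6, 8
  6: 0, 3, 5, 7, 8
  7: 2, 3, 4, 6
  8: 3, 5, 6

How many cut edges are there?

0

The edges on the cycle 6-0-5-6 are not bridges since each lies on that cycle.
Every edge lies on some cycle, so there are no bridges.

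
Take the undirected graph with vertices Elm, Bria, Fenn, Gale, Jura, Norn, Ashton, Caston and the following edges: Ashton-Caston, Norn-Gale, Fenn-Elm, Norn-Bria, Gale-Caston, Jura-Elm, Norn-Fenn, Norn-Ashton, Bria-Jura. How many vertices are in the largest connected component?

8

Starting from Elm we can reach Elm, Bria, Fenn, Gale, Jura, Norn, Ashton, Caston. That is one component of size 8.
The largest has 8 vertices.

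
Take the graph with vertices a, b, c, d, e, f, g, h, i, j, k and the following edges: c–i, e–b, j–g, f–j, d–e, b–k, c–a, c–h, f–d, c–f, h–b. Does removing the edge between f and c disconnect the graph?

After removing f–c, the path f-d-e-b-h-c still connects them, so the edge is not a bridge.

No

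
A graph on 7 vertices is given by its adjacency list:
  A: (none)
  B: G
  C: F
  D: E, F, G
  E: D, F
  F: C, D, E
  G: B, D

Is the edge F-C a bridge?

Yes

Removing F-C leaves no path between F and C: the component count goes from 2 to 3. So it is a bridge.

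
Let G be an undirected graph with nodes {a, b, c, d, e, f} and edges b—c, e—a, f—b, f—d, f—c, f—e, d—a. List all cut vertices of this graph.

f

Removing f increases the component count from 1 to 2, so f is a cut vertex.
By contrast removing b leaves 1 component; it is not a cut vertex. No other vertex is a cut vertex either.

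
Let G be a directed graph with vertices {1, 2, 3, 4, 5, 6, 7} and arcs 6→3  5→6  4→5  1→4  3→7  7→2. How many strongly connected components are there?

7

{2} is an SCC by itself.
{4} is an SCC by itself.
{7} is an SCC by itself.
{6} is an SCC by itself.
{1} is an SCC by itself.
(and 2 more singleton SCCs)
That gives 7 strongly connected components.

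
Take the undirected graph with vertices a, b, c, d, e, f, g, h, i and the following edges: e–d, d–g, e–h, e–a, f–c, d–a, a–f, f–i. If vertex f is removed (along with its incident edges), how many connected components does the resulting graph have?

4

With f gone, the remaining components are: {b}; {c}; {i}; {a, d, e, g, h}.
That is 4 components.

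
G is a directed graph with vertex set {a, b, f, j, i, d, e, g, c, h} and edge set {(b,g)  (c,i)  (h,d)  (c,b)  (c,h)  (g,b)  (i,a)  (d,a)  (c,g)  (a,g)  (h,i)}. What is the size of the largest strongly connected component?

2

{b, g} are all mutually reachable — one SCC of size 2.
{c} is an SCC by itself.
{a} is an SCC by itself.
{f} is an SCC by itself.
{h} is an SCC by itself.
(and 4 more singleton SCCs)
The largest has 2 vertices.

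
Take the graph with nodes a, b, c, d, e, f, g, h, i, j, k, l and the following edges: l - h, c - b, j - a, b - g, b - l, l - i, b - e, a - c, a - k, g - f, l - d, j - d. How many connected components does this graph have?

Starting from a we can reach a, b, c, d, e, f, g, h, i, j, k, l. That is one component of size 12.
Total: 1 component.

1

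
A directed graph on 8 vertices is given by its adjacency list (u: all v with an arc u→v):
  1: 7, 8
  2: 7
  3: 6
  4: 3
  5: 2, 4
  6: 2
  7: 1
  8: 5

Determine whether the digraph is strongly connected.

Yes

From 8 we can reach every vertex (1, 2, 3, 4, 5, 6, 7, 8), and every vertex can reach 8 (1, 2, 3, 4, 5, 6, 7, 8). So the whole graph is one strongly connected component.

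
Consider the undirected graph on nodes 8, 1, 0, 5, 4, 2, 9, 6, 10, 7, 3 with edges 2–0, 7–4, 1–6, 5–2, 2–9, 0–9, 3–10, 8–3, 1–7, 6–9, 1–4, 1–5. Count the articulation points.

Removing 1 increases the component count from 2 to 3, so 1 is a cut vertex.
Removing 3 increases the component count from 2 to 3, so 3 is a cut vertex.
By contrast removing 8 leaves 2 components; it is not a cut vertex. No other vertex is a cut vertex either.

2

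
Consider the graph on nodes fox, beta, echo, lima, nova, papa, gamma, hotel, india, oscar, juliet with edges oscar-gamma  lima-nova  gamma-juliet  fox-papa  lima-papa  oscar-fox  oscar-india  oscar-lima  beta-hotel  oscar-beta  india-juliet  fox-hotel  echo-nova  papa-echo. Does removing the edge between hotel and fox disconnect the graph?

No

After removing hotel-fox, the path hotel-beta-oscar-fox still connects them, so the edge is not a bridge.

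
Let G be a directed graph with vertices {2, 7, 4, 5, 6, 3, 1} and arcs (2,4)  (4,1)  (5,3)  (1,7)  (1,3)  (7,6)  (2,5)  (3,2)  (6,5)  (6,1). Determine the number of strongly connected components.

1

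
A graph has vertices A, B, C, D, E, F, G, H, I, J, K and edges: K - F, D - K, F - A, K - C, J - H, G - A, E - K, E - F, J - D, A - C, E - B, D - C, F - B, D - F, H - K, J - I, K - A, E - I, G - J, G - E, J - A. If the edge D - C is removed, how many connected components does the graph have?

D and C are still connected via D-K-C, so the component count stays at 1.

1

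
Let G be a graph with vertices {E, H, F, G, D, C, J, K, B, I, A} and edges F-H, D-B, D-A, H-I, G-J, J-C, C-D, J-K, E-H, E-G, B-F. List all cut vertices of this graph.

D, H, J

Removing D increases the component count from 1 to 2, so D is a cut vertex.
Removing H increases the component count from 1 to 2, so H is a cut vertex.
Removing J increases the component count from 1 to 2, so J is a cut vertex.
By contrast removing K leaves 1 component; it is not a cut vertex. No other vertex is a cut vertex either.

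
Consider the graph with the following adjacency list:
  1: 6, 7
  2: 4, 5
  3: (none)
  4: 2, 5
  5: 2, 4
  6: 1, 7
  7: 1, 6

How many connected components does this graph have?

3 is isolated — a component by itself.
Starting from 1 we can reach 1, 6, 7. That is one component of size 3.
Starting from 2 we can reach 2, 4, 5. That is one component of size 3.
Total: 3 components.

3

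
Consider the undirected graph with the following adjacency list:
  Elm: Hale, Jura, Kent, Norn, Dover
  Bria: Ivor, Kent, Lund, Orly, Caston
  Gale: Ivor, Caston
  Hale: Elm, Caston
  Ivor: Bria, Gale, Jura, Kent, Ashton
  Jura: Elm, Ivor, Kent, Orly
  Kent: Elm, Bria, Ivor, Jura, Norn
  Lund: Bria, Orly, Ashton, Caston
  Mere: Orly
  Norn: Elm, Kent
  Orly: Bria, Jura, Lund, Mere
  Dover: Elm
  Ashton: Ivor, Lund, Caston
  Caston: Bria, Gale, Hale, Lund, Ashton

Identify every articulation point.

Elm, Orly

Removing Elm increases the component count from 1 to 2, so Elm is a cut vertex.
Removing Orly increases the component count from 1 to 2, so Orly is a cut vertex.
By contrast removing Caston leaves 1 component; it is not a cut vertex. No other vertex is a cut vertex either.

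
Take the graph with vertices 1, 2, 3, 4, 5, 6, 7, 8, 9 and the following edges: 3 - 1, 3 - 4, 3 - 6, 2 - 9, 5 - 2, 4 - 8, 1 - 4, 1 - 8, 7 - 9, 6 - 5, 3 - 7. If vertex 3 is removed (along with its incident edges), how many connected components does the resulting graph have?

2

With 3 gone, the remaining components are: {1, 4, 8}; {2, 5, 6, 7, 9}.
That is 2 components.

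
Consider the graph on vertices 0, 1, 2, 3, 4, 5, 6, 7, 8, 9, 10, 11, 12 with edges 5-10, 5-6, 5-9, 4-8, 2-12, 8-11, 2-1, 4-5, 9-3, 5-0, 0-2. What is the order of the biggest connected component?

12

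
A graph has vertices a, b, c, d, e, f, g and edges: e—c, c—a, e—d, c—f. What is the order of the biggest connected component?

5

g is isolated — a component by itself.
b is isolated — a component by itself.
Starting from a we can reach a, c, d, e, f. That is one component of size 5.
The largest has 5 vertices.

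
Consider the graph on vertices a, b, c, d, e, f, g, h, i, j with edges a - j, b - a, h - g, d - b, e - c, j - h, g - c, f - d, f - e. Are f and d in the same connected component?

From f we can reach a, b, c, d, e, f, g, h, j, which includes d.

Yes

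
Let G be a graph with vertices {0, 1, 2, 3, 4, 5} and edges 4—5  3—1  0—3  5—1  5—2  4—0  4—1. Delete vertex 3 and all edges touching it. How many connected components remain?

With 3 gone, the remaining components are: {0, 1, 2, 4, 5}.
That is 1 component.

1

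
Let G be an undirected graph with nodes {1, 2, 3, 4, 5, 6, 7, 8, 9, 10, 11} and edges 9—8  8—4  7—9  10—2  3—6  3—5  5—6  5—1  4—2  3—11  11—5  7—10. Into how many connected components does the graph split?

Starting from 1 we can reach 1, 3, 5, 6, 11. That is one component of size 5.
Starting from 2 we can reach 2, 4, 7, 8, 9, 10. That is one component of size 6.
Total: 2 components.

2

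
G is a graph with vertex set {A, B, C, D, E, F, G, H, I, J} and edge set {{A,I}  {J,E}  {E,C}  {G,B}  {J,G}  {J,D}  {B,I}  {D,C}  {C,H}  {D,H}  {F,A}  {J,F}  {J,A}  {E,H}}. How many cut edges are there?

0

The edges on the cycle J-G-B-I-A-J are not bridges since each lies on that cycle.
Every edge lies on some cycle, so there are no bridges.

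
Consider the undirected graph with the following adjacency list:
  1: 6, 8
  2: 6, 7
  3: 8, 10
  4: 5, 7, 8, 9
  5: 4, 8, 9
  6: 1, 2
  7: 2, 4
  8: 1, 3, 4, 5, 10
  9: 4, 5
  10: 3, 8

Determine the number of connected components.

Starting from 1 we can reach 1, 2, 3, 4, 5, 6, 7, 8, 9, 10. That is one component of size 10.
Total: 1 component.

1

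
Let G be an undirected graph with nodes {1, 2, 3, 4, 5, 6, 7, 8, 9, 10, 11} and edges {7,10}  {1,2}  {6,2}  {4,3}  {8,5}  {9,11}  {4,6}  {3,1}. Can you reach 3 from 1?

Yes

From 1 we can reach 1, 2, 3, 4, 6, which includes 3.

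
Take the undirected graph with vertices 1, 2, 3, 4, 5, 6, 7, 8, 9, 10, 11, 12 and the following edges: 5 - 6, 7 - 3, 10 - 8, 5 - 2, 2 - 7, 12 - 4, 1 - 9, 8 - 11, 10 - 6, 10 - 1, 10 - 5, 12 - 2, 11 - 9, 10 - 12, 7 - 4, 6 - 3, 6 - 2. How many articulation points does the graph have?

1

Removing 10 increases the component count from 1 to 2, so 10 is a cut vertex.
By contrast removing 5 leaves 1 component; it is not a cut vertex. No other vertex is a cut vertex either.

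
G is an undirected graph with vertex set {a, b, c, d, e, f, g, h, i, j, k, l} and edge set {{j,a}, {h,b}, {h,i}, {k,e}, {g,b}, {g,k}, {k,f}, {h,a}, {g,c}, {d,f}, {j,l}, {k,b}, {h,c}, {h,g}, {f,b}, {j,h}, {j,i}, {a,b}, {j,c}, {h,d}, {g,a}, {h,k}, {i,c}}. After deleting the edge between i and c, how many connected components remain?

1

i and c are still connected via i-j-c, so the component count stays at 1.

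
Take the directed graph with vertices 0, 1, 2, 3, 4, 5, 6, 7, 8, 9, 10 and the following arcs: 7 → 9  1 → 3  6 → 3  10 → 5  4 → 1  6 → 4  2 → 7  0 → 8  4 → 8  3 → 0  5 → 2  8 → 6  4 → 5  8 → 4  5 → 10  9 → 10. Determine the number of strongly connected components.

{0, 1, 3, 4, 6, 8} are all mutually reachable — one SCC of size 6.
{2, 5, 7, 9, 10} are all mutually reachable — one SCC of size 5.
That gives 2 strongly connected components.

2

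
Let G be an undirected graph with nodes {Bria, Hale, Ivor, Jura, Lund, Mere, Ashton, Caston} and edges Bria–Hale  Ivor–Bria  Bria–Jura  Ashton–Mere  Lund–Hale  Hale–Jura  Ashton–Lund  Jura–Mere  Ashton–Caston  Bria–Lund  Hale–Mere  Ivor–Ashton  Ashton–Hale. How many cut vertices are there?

Removing Ashton increases the component count from 1 to 2, so Ashton is a cut vertex.
By contrast removing Caston leaves 1 component; it is not a cut vertex. No other vertex is a cut vertex either.

1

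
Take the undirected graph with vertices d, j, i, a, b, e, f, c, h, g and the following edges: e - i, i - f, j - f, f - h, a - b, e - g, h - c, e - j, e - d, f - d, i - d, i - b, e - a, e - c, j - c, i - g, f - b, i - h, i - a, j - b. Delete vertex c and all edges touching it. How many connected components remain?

1

With c gone, the remaining components are: {a, b, d, e, f, g, h, i, j}.
That is 1 component.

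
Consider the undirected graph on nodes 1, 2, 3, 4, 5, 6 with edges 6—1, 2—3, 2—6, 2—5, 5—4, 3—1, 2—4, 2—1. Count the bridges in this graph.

The edges on the cycle 2-5-4-2 are not bridges since each lies on that cycle.
Every edge lies on some cycle, so there are no bridges.

0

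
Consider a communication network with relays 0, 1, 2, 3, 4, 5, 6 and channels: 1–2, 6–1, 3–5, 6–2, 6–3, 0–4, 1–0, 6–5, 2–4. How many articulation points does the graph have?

Removing 6 increases the component count from 1 to 2, so 6 is a cut vertex.
By contrast removing 4 leaves 1 component; it is not a cut vertex. No other vertex is a cut vertex either.

1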